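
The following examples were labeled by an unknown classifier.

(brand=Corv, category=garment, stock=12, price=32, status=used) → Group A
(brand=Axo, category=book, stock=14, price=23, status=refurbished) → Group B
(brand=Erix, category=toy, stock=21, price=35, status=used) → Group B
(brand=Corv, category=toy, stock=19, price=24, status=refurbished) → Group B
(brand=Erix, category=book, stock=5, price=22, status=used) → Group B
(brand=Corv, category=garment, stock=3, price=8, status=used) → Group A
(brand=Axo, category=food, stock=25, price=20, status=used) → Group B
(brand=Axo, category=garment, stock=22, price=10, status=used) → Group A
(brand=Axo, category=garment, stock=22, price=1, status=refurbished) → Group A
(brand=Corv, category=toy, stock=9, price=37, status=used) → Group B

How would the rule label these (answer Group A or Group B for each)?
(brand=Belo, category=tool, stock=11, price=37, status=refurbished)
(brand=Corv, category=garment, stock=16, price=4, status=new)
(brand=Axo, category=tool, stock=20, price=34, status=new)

Group B, Group A, Group B

All 'Group A' examples share one property — category is garment — and every 'Group B' example lacks it.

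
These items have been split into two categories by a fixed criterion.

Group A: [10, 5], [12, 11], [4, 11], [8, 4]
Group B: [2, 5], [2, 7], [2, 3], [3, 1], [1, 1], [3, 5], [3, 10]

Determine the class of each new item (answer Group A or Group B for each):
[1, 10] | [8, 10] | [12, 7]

Group B, Group A, Group A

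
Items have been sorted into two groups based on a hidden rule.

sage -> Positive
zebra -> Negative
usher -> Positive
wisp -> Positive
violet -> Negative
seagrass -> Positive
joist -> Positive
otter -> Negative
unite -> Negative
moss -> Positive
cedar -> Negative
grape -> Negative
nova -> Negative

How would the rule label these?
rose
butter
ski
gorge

Looking at the examples, the only property every 'Positive' case has and every 'Negative' case lacks is: contains 's'.
Positive: rose, since has 's'. Negative: butter, since no 's'. Positive: ski, since has 's'. Negative: gorge, since no 's'.

Positive, Negative, Positive, Negative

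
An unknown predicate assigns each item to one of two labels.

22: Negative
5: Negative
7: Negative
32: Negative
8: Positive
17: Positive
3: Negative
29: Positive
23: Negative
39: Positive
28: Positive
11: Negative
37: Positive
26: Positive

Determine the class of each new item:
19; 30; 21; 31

The common property of the 'Positive' items is: digit sum ≥ 8. No 'Negative' item has it.

Positive, Negative, Negative, Negative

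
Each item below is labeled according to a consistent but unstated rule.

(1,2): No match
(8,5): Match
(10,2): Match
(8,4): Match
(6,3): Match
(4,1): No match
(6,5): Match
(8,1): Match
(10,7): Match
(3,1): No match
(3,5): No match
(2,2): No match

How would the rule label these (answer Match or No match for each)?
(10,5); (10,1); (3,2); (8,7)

Match, Match, No match, Match

The classifier is using: sum ≥ 9.
(10,5) — 10+5 = 15, hence Match. (10,1) — 10+1 = 11, hence Match. (3,2) — 3+2 = 5, hence No match. (8,7) — 8+7 = 15, hence Match.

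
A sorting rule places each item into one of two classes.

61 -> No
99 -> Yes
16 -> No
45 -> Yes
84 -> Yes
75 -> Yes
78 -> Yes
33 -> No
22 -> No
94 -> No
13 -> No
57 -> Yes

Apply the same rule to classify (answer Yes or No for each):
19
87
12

No, Yes, No

The simplest hypothesis consistent with all the labels is: multiple of 3 AND at least 45.
19 → 19 = 3·6 + 1, 19 < 45 → No.
87 → 87 = 3·29, 87 ≥ 45 → Yes.
12 → 12 = 3·4, 12 < 45 → No.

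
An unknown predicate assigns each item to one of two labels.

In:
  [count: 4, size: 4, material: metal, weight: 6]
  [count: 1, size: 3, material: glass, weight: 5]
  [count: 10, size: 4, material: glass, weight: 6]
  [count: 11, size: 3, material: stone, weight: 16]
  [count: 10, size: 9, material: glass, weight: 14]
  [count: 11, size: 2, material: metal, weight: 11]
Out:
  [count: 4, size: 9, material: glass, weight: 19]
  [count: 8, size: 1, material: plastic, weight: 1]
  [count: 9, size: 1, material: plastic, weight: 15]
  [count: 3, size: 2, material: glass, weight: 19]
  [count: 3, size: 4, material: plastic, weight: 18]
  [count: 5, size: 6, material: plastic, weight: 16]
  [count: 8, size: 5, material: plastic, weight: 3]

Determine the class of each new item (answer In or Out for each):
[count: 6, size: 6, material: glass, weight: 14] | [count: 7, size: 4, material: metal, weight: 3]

In, In

The classifier is using: material is not plastic AND weight ≤ 16.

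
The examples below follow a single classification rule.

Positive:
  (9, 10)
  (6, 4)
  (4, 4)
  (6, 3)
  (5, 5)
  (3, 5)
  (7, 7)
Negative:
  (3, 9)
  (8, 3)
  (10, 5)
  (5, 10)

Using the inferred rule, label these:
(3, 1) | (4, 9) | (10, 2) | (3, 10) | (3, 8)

The simplest hypothesis consistent with all the labels is: |first − second| ≤ 3.

Positive, Negative, Negative, Negative, Negative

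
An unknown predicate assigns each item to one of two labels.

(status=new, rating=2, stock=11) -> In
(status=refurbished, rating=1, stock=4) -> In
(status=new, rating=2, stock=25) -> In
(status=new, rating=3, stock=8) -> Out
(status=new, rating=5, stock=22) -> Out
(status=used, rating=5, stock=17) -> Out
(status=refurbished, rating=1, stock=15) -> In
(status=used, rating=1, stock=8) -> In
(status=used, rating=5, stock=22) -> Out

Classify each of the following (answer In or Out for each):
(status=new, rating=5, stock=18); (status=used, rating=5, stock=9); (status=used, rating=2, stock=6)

Out, Out, In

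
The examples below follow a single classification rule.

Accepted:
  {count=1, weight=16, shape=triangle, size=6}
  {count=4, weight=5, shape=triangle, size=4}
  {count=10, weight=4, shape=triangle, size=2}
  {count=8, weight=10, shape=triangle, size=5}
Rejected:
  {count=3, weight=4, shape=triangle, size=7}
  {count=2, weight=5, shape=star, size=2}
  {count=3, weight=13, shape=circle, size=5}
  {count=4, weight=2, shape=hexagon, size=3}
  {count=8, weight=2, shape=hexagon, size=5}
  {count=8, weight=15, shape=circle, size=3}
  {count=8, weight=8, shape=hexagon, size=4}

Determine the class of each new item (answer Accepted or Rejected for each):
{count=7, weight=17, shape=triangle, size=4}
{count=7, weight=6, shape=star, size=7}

The rule appears to be: shape is triangle AND size ≤ 6.

Accepted, Rejected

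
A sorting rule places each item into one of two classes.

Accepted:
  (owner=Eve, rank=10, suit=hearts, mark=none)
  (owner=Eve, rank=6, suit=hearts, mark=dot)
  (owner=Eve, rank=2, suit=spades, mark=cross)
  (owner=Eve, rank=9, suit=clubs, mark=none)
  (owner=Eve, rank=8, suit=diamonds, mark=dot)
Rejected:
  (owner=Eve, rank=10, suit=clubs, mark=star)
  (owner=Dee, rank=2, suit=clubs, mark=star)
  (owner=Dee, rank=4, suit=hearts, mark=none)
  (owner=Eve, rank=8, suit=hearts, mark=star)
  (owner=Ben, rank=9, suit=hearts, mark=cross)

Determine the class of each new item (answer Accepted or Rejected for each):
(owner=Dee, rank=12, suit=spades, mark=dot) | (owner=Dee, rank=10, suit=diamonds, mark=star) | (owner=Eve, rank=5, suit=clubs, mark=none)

Rule: owner is Eve AND mark is not star. This holds for each 'Accepted' example and fails for each 'Rejected' one.
(owner=Dee, rank=12, suit=spades, mark=dot) — owner is Dee, mark is dot, hence Rejected. (owner=Dee, rank=10, suit=diamonds, mark=star) — owner is Dee, mark is star, hence Rejected. (owner=Eve, rank=5, suit=clubs, mark=none) — owner is Eve, mark is none, hence Accepted.

Rejected, Rejected, Accepted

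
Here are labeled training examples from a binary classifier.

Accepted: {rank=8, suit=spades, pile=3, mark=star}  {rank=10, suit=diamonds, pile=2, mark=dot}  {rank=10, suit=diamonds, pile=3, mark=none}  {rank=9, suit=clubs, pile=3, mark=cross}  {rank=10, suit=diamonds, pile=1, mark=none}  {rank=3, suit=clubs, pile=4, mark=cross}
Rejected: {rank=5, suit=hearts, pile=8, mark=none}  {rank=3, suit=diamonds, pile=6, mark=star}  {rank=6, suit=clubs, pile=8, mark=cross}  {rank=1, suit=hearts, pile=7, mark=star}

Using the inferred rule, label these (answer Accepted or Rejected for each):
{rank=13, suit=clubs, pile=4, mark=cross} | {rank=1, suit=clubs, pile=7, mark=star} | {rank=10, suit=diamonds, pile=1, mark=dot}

Accepted, Rejected, Accepted

One predicate separates the groups cleanly: pile ≤ 4.
{rank=13, suit=clubs, pile=4, mark=cross}: pile = 4, has this property → Accepted.
{rank=1, suit=clubs, pile=7, mark=star}: pile = 7, doesn't match → Rejected.
{rank=10, suit=diamonds, pile=1, mark=dot}: pile = 1, has this property → Accepted.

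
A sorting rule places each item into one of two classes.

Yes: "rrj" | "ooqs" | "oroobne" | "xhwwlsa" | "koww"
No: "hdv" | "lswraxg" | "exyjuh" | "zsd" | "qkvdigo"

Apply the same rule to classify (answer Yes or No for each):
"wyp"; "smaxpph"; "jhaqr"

The classifier is using: has a double letter.
"wyp": no doubled letter, doesn't qualify → No.
"smaxpph": 'pp' doubled, fits → Yes.
"jhaqr": no doubled letter, doesn't qualify → No.

No, Yes, No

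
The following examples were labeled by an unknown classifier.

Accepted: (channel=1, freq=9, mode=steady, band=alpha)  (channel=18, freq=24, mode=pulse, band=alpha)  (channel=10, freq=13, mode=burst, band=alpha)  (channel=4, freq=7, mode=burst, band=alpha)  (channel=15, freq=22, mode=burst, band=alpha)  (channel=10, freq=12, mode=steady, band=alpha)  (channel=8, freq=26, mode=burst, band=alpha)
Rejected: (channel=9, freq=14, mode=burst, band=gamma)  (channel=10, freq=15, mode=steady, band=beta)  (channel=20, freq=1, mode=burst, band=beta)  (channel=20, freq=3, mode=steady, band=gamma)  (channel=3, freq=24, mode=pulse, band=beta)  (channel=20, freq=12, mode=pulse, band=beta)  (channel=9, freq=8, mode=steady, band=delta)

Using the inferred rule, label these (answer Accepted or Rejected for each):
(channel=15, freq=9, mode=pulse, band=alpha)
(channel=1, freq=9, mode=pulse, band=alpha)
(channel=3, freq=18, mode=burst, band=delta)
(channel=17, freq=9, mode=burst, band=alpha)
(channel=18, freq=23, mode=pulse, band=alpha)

The distinguishing property — band is alpha — holds for all the 'Accepted' cases and none of the 'Rejected' cases.
(channel=15, freq=9, mode=pulse, band=alpha) → band is alpha → Accepted.
(channel=1, freq=9, mode=pulse, band=alpha) → band is alpha → Accepted.
(channel=3, freq=18, mode=burst, band=delta) → band is delta → Rejected.
(channel=17, freq=9, mode=burst, band=alpha) → band is alpha → Accepted.
(channel=18, freq=23, mode=pulse, band=alpha) → band is alpha → Accepted.

Accepted, Accepted, Rejected, Accepted, Accepted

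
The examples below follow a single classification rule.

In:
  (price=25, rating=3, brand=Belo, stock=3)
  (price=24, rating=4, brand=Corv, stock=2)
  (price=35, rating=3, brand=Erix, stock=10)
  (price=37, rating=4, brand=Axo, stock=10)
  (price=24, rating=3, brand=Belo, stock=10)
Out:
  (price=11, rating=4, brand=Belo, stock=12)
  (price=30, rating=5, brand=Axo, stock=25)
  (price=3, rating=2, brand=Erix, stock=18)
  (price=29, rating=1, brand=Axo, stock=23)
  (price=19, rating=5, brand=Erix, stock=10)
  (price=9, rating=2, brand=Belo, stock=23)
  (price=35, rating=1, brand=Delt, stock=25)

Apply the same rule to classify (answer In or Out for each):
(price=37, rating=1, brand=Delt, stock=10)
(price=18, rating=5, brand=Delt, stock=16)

In, Out

Rule: rating ≤ 4 AND stock ≤ 10. This holds for each 'In' example and fails for each 'Out' one.
(price=37, rating=1, brand=Delt, stock=10) — rating = 1, stock = 10, hence In.
(price=18, rating=5, brand=Delt, stock=16) — rating = 5, stock = 16, hence Out.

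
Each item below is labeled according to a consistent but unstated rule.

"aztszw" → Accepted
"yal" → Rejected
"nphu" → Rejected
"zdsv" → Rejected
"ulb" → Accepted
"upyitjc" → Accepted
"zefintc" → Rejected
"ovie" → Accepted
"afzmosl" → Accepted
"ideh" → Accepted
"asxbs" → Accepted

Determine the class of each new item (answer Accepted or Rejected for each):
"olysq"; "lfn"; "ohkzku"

'Accepted' ⟺ starts with a vowel.
"olysq" — starts with 'o', hence Accepted.
"lfn" — starts with 'l', hence Rejected.
"ohkzku" — starts with 'o', hence Accepted.

Accepted, Rejected, Accepted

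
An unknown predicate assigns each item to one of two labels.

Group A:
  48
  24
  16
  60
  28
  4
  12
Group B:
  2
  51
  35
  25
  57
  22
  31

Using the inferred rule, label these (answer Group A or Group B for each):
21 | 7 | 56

Group B, Group B, Group A

Every 'Group A' example satisfies: multiple of 4. None of the 'Group B' examples do.
21 — 21 = 4·5 + 1, hence Group B. 7 — 7 = 4·1 + 3, hence Group B. 56 — 56 = 4·14, hence Group A.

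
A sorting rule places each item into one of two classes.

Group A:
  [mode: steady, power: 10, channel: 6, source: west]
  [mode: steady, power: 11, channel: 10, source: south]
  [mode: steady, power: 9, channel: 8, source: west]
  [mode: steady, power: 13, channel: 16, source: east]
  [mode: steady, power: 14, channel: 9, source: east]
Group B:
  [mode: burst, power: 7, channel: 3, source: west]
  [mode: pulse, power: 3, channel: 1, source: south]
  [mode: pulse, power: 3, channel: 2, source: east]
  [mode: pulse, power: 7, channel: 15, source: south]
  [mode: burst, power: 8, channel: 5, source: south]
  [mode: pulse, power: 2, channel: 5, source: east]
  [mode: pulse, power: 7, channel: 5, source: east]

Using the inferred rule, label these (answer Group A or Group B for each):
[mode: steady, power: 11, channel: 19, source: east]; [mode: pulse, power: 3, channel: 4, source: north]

'Group A' ⟺ mode is steady.

Group A, Group B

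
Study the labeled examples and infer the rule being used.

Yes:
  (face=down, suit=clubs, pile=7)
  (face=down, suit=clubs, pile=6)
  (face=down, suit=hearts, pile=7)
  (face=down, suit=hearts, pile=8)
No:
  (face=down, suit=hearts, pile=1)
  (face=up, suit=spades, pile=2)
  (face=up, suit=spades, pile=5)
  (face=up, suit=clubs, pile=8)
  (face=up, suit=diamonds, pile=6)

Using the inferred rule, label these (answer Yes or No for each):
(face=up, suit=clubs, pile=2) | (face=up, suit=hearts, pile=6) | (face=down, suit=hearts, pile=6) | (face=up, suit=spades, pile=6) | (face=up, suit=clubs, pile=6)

A rule that fits every label: face is down AND pile ≥ 2 — true of each 'Yes' example, false of each 'No' one.
(face=up, suit=clubs, pile=2) — face is up, pile = 2, hence No.
(face=up, suit=hearts, pile=6) — face is up, pile = 6, hence No.
(face=down, suit=hearts, pile=6) — face is down, pile = 6, hence Yes.
(face=up, suit=spades, pile=6) — face is up, pile = 6, hence No.
(face=up, suit=clubs, pile=6) — face is up, pile = 6, hence No.

No, No, Yes, No, No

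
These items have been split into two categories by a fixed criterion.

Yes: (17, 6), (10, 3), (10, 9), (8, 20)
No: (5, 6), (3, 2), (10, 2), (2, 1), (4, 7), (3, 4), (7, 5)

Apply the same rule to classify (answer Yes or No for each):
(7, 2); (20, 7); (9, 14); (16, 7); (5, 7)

No, Yes, Yes, Yes, No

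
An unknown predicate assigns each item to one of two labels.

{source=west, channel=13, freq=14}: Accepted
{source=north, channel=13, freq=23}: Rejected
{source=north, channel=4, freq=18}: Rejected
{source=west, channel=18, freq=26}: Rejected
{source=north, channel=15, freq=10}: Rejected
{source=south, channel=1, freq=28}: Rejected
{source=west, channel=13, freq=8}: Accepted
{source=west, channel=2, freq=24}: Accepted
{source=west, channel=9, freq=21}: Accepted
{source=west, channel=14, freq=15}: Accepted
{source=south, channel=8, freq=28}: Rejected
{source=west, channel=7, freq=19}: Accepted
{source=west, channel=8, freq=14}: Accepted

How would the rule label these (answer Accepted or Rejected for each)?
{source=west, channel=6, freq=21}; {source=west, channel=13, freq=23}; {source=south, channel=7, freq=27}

Every 'Accepted' example satisfies: source is west AND freq ≤ 24. None of the 'Rejected' examples do.

Accepted, Accepted, Rejected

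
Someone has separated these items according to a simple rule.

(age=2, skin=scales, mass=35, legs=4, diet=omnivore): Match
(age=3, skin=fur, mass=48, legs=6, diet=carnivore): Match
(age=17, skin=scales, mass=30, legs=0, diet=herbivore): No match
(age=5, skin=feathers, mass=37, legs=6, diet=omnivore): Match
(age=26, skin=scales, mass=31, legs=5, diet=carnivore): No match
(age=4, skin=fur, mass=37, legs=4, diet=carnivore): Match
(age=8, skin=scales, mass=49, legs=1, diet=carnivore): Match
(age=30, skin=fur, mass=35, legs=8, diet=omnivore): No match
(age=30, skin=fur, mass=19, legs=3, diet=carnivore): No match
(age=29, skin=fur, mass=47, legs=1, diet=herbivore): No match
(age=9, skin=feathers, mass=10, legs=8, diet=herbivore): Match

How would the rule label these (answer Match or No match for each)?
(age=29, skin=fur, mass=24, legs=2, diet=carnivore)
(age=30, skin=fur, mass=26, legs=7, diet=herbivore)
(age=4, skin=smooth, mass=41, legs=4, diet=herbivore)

No match, No match, Match

The common property of the 'Match' items is: age ≤ 9. No 'No match' item has it.
(age=29, skin=fur, mass=24, legs=2, diet=carnivore): age = 29, does not satisfy this → No match. (age=30, skin=fur, mass=26, legs=7, diet=herbivore): age = 30, does not satisfy this → No match. (age=4, skin=smooth, mass=41, legs=4, diet=herbivore): age = 4, meets the rule → Match.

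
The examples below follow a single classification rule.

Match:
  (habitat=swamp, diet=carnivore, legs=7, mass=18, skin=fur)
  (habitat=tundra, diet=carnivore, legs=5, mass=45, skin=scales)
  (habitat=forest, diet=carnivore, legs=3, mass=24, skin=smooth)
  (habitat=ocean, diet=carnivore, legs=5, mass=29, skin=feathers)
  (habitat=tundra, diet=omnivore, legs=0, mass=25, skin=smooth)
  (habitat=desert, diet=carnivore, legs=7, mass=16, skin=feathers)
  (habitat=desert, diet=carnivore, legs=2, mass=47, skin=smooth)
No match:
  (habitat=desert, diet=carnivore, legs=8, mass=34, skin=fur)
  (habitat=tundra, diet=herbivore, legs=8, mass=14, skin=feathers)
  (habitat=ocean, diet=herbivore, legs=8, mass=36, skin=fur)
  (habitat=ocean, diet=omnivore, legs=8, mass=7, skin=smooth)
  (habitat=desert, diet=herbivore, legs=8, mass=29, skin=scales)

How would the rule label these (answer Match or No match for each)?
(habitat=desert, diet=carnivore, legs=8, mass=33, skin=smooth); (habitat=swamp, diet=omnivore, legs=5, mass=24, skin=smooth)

The pattern is that an item is 'Match' exactly when: legs ≤ 7.
(habitat=desert, diet=carnivore, legs=8, mass=33, skin=smooth): No match (legs = 8).
(habitat=swamp, diet=omnivore, legs=5, mass=24, skin=smooth): Match (legs = 5).

No match, Match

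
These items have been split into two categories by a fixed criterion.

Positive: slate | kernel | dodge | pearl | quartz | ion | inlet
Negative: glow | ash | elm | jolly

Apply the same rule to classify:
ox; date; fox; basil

The simplest hypothesis consistent with all the labels is: has ≥ 2 vowels.
ox: 1 vowel, doesn't qualify → Negative.
date: 2 vowels, has this property → Positive.
fox: 1 vowel, doesn't qualify → Negative.
basil: 2 vowels, has this property → Positive.

Negative, Positive, Negative, Positive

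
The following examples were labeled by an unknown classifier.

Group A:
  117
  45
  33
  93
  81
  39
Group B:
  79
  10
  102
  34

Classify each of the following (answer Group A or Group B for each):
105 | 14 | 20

The pattern is that an item is 'Group A' exactly when: ≡ 3 (mod 6).
105: Group A (105 mod 6 = 3). 14: Group B (14 mod 6 = 2). 20: Group B (20 mod 6 = 2).

Group A, Group B, Group B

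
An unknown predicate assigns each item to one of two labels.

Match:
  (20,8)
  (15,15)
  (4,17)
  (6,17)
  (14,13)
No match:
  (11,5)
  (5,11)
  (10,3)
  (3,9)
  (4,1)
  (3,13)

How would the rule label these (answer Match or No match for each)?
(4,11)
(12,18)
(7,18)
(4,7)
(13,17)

The simplest hypothesis consistent with all the labels is: sum ≥ 21.

No match, Match, Match, No match, Match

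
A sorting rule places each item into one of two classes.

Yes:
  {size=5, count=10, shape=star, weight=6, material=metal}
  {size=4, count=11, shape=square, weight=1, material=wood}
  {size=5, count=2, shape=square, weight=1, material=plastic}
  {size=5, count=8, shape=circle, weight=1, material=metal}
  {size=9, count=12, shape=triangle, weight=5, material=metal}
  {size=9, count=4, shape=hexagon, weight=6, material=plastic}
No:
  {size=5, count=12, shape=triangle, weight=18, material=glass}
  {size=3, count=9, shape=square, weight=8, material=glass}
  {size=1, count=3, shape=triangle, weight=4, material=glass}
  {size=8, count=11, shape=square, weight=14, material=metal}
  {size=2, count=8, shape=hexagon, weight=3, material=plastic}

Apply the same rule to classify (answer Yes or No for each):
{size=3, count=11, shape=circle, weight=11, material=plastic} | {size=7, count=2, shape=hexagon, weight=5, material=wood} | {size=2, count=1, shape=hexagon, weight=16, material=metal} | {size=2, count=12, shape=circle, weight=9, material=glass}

The rule appears to be: size ≥ 3 AND weight ≤ 6.

No, Yes, No, No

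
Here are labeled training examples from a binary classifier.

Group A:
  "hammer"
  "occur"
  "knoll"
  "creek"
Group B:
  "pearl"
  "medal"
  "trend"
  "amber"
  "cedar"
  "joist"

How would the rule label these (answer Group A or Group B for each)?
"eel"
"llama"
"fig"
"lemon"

Group A, Group A, Group B, Group B

A rule that fits every label: has a double letter — true of each 'Group A' example, false of each 'Group B' one.
"eel": Group A ('ee' doubled). "llama": Group A ('ll' doubled). "fig": Group B (no doubled letter). "lemon": Group B (no doubled letter).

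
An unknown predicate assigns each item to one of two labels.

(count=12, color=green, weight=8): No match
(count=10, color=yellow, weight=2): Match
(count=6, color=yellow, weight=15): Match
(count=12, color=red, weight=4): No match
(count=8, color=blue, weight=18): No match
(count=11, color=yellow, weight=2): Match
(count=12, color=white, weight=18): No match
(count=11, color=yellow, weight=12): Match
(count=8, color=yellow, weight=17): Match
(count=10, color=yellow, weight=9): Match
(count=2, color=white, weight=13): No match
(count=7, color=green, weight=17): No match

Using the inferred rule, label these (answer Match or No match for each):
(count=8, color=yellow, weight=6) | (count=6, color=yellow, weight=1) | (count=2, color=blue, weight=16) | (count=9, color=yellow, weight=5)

The common property of the 'Match' items is: color is yellow. No 'No match' item has it.
(count=8, color=yellow, weight=6): color is yellow — meets the rule, so Match. (count=6, color=yellow, weight=1): color is yellow — meets the rule, so Match. (count=2, color=blue, weight=16): color is blue — fails this test, so No match. (count=9, color=yellow, weight=5): color is yellow — meets the rule, so Match.

Match, Match, No match, Match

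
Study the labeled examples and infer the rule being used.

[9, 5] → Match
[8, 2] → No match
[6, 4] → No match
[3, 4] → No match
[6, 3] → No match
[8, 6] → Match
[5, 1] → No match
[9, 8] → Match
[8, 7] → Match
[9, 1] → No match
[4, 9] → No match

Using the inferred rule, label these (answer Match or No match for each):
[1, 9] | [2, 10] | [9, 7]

No match, No match, Match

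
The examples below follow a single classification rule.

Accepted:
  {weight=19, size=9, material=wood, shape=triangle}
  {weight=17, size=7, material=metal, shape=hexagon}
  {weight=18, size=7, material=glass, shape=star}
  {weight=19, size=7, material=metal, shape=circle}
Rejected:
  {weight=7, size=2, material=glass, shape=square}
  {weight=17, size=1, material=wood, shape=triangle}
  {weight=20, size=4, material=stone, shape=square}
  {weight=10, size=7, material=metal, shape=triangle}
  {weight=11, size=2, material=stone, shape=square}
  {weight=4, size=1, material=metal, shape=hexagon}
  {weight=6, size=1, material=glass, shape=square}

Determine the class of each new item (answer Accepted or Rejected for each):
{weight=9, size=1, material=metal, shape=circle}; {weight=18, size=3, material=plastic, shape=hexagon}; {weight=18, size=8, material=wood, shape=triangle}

The common property of the 'Accepted' items is: weight ≥ 11 AND size ≥ 7. No 'Rejected' item has it.
{weight=9, size=1, material=metal, shape=circle}: Rejected (weight = 9, size = 1). {weight=18, size=3, material=plastic, shape=hexagon}: Rejected (weight = 18, size = 3). {weight=18, size=8, material=wood, shape=triangle}: Accepted (weight = 18, size = 8).

Rejected, Rejected, Accepted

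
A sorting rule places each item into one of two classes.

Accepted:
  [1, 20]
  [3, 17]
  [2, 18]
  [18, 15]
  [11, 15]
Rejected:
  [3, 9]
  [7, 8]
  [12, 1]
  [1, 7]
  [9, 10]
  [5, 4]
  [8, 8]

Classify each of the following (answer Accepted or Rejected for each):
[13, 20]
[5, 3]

Accepted, Rejected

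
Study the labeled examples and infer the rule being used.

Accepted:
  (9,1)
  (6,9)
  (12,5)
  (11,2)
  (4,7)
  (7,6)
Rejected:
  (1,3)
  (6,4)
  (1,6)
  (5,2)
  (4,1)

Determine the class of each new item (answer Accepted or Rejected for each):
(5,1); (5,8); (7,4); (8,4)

Rejected, Accepted, Accepted, Accepted

Every 'Accepted' example satisfies: max ≥ 7. None of the 'Rejected' examples do.
(5,1): Rejected (max 5).
(5,8): Accepted (max 8).
(7,4): Accepted (max 7).
(8,4): Accepted (max 8).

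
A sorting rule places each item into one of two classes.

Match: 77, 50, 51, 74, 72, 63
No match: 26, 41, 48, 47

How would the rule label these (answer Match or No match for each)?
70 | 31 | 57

Match, No match, Match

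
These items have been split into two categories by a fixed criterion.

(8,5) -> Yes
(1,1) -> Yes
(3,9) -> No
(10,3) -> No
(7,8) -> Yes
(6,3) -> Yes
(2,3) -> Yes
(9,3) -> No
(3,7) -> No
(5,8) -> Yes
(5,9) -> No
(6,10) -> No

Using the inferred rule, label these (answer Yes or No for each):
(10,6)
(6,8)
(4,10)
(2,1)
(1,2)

One predicate separates the groups cleanly: |first − second| ≤ 3.

No, Yes, No, Yes, Yes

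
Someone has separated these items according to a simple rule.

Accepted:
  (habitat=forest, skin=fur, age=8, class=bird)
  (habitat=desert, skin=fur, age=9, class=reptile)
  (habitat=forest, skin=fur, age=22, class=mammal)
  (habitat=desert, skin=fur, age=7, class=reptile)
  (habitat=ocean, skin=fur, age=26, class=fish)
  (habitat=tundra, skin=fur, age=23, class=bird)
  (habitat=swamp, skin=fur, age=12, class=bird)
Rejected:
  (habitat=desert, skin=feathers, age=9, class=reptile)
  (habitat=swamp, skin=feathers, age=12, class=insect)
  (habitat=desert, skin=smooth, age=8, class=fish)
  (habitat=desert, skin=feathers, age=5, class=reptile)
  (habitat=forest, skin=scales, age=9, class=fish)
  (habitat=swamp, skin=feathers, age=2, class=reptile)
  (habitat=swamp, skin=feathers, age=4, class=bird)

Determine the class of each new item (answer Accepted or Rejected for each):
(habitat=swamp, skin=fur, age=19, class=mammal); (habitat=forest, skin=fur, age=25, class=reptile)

The pattern is that an item is 'Accepted' exactly when: skin is fur.

Accepted, Accepted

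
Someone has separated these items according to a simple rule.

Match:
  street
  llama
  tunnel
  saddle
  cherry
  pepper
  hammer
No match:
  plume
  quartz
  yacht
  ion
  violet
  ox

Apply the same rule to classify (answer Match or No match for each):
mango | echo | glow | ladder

No match, No match, No match, Match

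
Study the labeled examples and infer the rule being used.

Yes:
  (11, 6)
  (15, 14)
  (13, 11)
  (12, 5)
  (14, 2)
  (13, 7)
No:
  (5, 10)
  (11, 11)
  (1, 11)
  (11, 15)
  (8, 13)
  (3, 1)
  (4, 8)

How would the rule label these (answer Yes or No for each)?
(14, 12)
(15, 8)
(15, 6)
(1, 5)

Yes, Yes, Yes, No

Rule: first > second AND sum ≥ 12. This holds for each 'Yes' example and fails for each 'No' one.
(14, 12): 14 > 12, 14+12 = 26 — qualifies, so Yes. (15, 8): 15 > 8, 15+8 = 23 — qualifies, so Yes. (15, 6): 15 > 6, 15+6 = 21 — qualifies, so Yes. (1, 5): 1 < 5, 1+5 = 6 — does not fit, so No.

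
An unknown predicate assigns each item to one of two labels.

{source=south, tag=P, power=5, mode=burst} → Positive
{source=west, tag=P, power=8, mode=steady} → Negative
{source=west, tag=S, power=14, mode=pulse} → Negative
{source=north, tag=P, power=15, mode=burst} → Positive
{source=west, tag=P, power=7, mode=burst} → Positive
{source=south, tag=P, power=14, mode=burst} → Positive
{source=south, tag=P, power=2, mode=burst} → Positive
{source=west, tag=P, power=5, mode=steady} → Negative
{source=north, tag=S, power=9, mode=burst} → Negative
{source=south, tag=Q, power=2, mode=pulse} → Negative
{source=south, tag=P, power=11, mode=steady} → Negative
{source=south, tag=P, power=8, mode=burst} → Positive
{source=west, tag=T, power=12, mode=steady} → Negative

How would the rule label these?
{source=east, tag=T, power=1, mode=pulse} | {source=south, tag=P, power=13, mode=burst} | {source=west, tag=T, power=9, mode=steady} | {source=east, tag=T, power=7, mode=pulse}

Rule: tag is P AND mode is burst. This holds for each 'Positive' example and fails for each 'Negative' one.
{source=east, tag=T, power=1, mode=pulse}: tag is T, mode is pulse — does not fit, so Negative.
{source=south, tag=P, power=13, mode=burst}: tag is P, mode is burst — meets the rule, so Positive.
{source=west, tag=T, power=9, mode=steady}: tag is T, mode is steady — does not fit, so Negative.
{source=east, tag=T, power=7, mode=pulse}: tag is T, mode is pulse — does not fit, so Negative.

Negative, Positive, Negative, Negative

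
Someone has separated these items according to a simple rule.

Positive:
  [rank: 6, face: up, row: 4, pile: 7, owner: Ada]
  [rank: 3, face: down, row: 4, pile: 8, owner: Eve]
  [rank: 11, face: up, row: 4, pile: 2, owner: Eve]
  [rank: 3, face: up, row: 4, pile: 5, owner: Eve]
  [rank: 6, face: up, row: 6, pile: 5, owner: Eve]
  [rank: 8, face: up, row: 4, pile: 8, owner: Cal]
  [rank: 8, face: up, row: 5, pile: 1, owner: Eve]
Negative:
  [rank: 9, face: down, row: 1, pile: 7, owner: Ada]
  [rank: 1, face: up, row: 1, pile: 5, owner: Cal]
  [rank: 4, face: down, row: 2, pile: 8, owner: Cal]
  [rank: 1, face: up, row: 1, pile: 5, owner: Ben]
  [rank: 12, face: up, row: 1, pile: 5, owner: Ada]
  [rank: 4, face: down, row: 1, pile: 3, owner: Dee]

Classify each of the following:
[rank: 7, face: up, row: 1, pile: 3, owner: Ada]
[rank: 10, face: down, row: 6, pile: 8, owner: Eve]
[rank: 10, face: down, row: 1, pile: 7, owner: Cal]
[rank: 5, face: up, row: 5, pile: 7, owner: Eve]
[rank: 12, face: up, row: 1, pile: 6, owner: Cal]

'Positive' ⟺ row ≥ 4.
Negative: [rank: 7, face: up, row: 1, pile: 3, owner: Ada], since row = 1.
Positive: [rank: 10, face: down, row: 6, pile: 8, owner: Eve], since row = 6.
Negative: [rank: 10, face: down, row: 1, pile: 7, owner: Cal], since row = 1.
Positive: [rank: 5, face: up, row: 5, pile: 7, owner: Eve], since row = 5.
Negative: [rank: 12, face: up, row: 1, pile: 6, owner: Cal], since row = 1.

Negative, Positive, Negative, Positive, Negative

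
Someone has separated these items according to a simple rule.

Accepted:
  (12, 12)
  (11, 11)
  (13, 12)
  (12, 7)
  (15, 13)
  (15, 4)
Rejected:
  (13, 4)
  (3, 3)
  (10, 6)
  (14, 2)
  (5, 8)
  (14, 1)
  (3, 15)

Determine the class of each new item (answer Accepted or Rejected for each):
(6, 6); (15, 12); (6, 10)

Rejected, Accepted, Rejected

The classifier is using: sum ≥ 19.
Rejected: (6, 6), since 6+6 = 12. Accepted: (15, 12), since 15+12 = 27. Rejected: (6, 10), since 6+10 = 16.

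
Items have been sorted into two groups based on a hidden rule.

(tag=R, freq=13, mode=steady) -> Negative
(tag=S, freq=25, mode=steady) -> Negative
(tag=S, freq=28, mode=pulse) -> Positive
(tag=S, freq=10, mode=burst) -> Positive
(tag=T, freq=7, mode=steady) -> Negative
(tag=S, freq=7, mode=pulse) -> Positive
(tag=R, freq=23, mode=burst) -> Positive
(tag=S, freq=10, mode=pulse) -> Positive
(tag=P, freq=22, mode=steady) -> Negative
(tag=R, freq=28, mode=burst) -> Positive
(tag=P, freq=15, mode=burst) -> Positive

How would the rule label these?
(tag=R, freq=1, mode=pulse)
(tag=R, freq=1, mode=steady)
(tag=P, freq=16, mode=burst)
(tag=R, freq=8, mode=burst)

The pattern is that an item is 'Positive' exactly when: mode is not steady.
(tag=R, freq=1, mode=pulse): mode is pulse, fits → Positive. (tag=R, freq=1, mode=steady): mode is steady, does not satisfy this → Negative. (tag=P, freq=16, mode=burst): mode is burst, fits → Positive. (tag=R, freq=8, mode=burst): mode is burst, fits → Positive.

Positive, Negative, Positive, Positive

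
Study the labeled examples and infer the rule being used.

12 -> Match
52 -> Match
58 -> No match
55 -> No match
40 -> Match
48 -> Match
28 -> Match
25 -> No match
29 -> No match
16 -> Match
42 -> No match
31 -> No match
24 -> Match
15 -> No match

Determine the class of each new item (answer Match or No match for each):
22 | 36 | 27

No match, Match, No match

The classifier is using: multiple of 4.
22: 22 = 4·5 + 2, doesn't qualify → No match. 36: 36 = 4·9, meets the rule → Match. 27: 27 = 4·6 + 3, doesn't qualify → No match.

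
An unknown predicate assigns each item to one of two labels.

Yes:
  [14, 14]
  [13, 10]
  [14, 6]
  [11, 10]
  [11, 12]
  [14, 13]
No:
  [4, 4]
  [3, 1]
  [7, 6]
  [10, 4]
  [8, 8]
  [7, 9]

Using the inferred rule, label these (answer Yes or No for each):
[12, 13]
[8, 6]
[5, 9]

The classifier is using: sum ≥ 20.

Yes, No, No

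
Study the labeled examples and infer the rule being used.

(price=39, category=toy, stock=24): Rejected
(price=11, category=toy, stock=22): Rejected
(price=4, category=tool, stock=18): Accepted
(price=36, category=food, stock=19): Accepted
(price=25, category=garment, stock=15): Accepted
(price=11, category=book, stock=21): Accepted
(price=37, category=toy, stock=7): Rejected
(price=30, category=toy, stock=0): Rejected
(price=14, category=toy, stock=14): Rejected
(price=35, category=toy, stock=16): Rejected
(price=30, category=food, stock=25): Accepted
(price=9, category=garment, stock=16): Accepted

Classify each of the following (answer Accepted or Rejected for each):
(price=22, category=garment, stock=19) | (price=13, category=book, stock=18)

Comparing the two groups points to one rule — category is not toy.
(price=22, category=garment, stock=19) — category is garment, hence Accepted.
(price=13, category=book, stock=18) — category is book, hence Accepted.

Accepted, Accepted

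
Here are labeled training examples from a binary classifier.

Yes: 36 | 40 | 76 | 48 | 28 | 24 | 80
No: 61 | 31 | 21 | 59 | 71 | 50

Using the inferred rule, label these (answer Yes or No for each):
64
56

The classifier is using: multiple of 4.

Yes, Yes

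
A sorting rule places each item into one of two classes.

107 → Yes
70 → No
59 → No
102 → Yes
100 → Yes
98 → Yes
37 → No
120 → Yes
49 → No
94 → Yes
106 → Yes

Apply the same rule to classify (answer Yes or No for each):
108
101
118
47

One predicate separates the groups cleanly: at least 94.

Yes, Yes, Yes, No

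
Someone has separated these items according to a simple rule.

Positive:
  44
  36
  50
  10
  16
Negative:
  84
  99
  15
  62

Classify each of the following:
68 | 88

'Positive' ⟺ even AND at most 50.

Negative, Negative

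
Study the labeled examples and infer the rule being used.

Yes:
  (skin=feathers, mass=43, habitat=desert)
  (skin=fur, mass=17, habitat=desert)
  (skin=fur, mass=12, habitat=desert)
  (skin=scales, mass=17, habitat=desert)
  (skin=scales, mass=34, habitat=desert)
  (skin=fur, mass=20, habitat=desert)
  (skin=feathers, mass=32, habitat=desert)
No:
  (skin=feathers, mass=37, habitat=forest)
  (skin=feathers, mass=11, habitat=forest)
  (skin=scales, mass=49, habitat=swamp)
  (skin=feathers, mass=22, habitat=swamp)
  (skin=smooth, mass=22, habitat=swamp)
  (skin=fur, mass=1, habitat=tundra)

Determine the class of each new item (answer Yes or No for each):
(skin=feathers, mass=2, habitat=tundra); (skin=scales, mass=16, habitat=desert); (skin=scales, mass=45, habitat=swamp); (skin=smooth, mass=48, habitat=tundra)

No, Yes, No, No

The distinguishing property — habitat is desert — holds for all the 'Yes' cases and none of the 'No' cases.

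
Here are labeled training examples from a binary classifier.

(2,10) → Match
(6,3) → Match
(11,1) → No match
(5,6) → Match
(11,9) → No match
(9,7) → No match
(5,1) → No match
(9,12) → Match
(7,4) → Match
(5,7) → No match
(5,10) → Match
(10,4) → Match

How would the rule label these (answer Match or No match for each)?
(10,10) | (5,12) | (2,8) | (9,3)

A rule that fits every label: product is even — true of each 'Match' example, false of each 'No match' one.
(10,10): 10·10 = 100 — satisfies this, so Match. (5,12): 5·12 = 60 — satisfies this, so Match. (2,8): 2·8 = 16 — satisfies this, so Match. (9,3): 9·3 = 27 — fails this test, so No match.

Match, Match, Match, No match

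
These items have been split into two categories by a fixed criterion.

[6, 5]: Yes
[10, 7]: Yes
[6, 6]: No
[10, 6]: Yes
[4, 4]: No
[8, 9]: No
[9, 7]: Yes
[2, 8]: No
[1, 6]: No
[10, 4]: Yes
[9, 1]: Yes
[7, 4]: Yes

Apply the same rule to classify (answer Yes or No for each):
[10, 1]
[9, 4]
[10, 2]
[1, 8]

Yes, Yes, Yes, No

The rule appears to be: first > second.
Yes: [10, 1], since 10 > 1. Yes: [9, 4], since 9 > 4. Yes: [10, 2], since 10 > 2. No: [1, 8], since 1 < 8.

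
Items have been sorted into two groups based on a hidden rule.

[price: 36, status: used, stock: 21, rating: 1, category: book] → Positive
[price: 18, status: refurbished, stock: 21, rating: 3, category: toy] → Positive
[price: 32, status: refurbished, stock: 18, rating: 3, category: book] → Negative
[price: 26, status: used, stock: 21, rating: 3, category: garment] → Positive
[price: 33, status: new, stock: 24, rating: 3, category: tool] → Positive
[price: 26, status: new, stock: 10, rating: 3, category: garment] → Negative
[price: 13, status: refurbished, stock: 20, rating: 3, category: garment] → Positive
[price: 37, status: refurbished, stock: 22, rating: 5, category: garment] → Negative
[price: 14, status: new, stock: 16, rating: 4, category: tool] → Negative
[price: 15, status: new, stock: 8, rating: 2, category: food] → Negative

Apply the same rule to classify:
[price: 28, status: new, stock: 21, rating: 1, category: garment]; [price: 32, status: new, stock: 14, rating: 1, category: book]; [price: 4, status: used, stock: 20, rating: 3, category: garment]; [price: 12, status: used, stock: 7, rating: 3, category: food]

All 'Positive' examples share one property — stock ≥ 20 AND price ≤ 36 — and every 'Negative' example lacks it.
[price: 28, status: new, stock: 21, rating: 1, category: garment] → stock = 21, price = 28 → Positive.
[price: 32, status: new, stock: 14, rating: 1, category: book] → stock = 14, price = 32 → Negative.
[price: 4, status: used, stock: 20, rating: 3, category: garment] → stock = 20, price = 4 → Positive.
[price: 12, status: used, stock: 7, rating: 3, category: food] → stock = 7, price = 12 → Negative.

Positive, Negative, Positive, Negative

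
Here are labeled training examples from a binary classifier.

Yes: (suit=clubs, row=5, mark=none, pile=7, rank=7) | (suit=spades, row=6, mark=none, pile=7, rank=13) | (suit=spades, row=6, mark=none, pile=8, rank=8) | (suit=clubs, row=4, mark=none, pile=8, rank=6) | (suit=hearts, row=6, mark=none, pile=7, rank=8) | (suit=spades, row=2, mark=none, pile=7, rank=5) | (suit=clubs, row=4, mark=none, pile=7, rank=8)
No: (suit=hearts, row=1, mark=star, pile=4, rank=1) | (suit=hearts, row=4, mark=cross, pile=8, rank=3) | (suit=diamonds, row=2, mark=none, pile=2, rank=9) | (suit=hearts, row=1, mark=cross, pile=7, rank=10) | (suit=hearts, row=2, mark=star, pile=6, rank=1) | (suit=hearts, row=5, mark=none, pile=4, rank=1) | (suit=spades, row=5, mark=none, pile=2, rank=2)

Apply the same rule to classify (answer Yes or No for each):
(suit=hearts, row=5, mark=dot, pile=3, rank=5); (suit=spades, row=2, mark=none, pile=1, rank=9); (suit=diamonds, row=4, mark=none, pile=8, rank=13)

Rule: mark is none AND pile ≥ 6. This holds for each 'Yes' example and fails for each 'No' one.
(suit=hearts, row=5, mark=dot, pile=3, rank=5) → mark is dot, pile = 3 → No.
(suit=spades, row=2, mark=none, pile=1, rank=9) → mark is none, pile = 1 → No.
(suit=diamonds, row=4, mark=none, pile=8, rank=13) → mark is none, pile = 8 → Yes.

No, No, Yes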